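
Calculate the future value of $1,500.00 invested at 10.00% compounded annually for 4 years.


Compound interest formula: A = P(1 + r/n)^(nt)
A = $1,500.00 × (1 + 0.1/1)^(1 × 4)
Growth factor: (1 + 0.1/1)^4 = 1.464100
A = $1,500.00 × 1.464100
A = $2,196.15

A = P(1 + r/n)^(nt) = $2,196.15


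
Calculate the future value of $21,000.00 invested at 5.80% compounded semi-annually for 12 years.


Compound interest formula: A = P(1 + r/n)^(nt)
A = $21,000.00 × (1 + 0.058/2)^(2 × 12)
Growth factor: (1 + 0.058/2)^24 = 1.9859531
A = $21,000.00 × 1.9859531
A = $41,705.02

A = P(1 + r/n)^(nt) = $41,705.02


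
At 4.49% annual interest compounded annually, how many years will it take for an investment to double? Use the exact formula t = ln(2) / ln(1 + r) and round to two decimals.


Doubling condition: (1 + r)^t = 2
Take ln of both sides: t × ln(1 + r) = ln(2)
t = ln(2) / ln(1 + r)
t = 0.693147 / 0.043921
t = 15.78

t = ln(2) / ln(1 + r) = 15.78 years


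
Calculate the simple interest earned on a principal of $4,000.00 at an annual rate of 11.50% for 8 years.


Simple interest formula: I = P × r × t
I = $4,000.00 × 0.115 × 8
I = $3,680.00

I = P × r × t = $3,680.00


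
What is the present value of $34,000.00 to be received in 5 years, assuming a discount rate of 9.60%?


Present value formula: PV = FV / (1 + r)^t
PV = $34,000.00 / (1 + 0.096)^5
PV = $34,000.00 / 1.581440
PV = $21,499.39

PV = FV / (1 + r)^t = $21,499.39


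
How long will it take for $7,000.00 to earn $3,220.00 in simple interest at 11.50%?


Rearrange the simple interest formula for t:
I = P × r × t  ⇒  t = I / (P × r)
t = $3,220.00 / ($7,000.00 × 0.115)
t = 4

t = I/(P×r) = 4 years


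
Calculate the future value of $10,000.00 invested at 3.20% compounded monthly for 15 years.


Compound interest formula: A = P(1 + r/n)^(nt)
A = $10,000.00 × (1 + 0.032/12)^(12 × 15)
Growth factor: (1 + 0.032/12)^180 = 1.615042
A = $10,000.00 × 1.615042
A = $16,150.42

A = P(1 + r/n)^(nt) = $16,150.42


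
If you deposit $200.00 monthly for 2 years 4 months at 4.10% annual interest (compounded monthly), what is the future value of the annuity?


Future value of an ordinary annuity: FV = PMT × ((1 + r)^n − 1) / r
Monthly rate r = 0.041/12 ≈ 0.00341667, n = 28
FV = $200.00 × ((1 + 0.041/12)^28 − 1) / (0.041/12)
FV = $200.00 × 29.330573
FV = $5,866.11

FV = PMT × ((1+r)^n - 1)/r = $5,866.11


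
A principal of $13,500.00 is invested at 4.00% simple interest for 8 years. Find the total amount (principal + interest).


Total amount formula: A = P(1 + rt) = P + P·r·t
Interest: I = P × r × t = $13,500.00 × 0.04 × 8 = $4,320.00
A = P + I = $13,500.00 + $4,320.00 = $17,820.00

A = P + I = P(1 + rt) = $17,820.00


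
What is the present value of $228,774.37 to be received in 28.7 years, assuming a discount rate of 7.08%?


Present value formula: PV = FV / (1 + r)^t
PV = $228,774.37 / (1 + 0.0708)^28.7
PV = $228,774.37 / 7.12245976
PV = $32,120.14

PV = FV / (1 + r)^t = $32,120.14


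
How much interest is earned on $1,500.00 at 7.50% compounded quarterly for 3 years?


Compound interest earned = final amount − principal.
A = P(1 + r/n)^(nt) = $1,500.00 × (1 + 0.075/4)^(4 × 3) = $1,874.57
Interest = A − P = $1,874.57 − $1,500.00 = $374.57

Interest = A - P = $374.57


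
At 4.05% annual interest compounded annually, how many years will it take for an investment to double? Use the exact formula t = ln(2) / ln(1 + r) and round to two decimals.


Doubling condition: (1 + r)^t = 2
Take ln of both sides: t × ln(1 + r) = ln(2)
t = ln(2) / ln(1 + r)
t = 0.693147 / 0.039701
t = 17.46

t = ln(2) / ln(1 + r) = 17.46 years


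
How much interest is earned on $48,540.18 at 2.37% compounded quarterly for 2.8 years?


Compound interest earned = final amount − principal.
A = P(1 + r/n)^(nt) = $48,540.18 × (1 + 0.0237/4)^(4 × 2.8) = $51,860.43
Interest = A − P = $51,860.43 − $48,540.18 = $3,320.25

Interest = A - P = $3,320.25


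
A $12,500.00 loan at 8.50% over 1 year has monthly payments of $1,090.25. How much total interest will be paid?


Total paid over the life of the loan = PMT × n.
Total paid = $1,090.25 × 12 = $13,083.00
Total interest = total paid − principal = $13,083.00 − $12,500.00 = $583.00

Total interest = (PMT × n) - PV = $583.00


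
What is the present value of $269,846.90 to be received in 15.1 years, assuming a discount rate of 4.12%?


Present value formula: PV = FV / (1 + r)^t
PV = $269,846.90 / (1 + 0.0412)^15.1
PV = $269,846.90 / 1.8397796
PV = $146,673.49

PV = FV / (1 + r)^t = $146,673.49


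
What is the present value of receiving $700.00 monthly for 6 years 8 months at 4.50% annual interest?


Present value of an ordinary annuity: PV = PMT × (1 − (1 + r)^(−n)) / r
Monthly rate r = 0.045/12 = 0.00375, n = 80
PV = $700.00 × (1 − (1 + 0.045/12)^(−80)) / (0.045/12)
PV = $700.00 × 69.0042643
PV = $48,302.99

PV = PMT × (1-(1+r)^(-n))/r = $48,302.99


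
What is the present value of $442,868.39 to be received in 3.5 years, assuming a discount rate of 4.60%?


Present value formula: PV = FV / (1 + r)^t
PV = $442,868.39 / (1 + 0.046)^3.5
PV = $442,868.39 / 1.17047164
PV = $378,367.47

PV = FV / (1 + r)^t = $378,367.47


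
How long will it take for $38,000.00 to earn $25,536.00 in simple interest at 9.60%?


Rearrange the simple interest formula for t:
I = P × r × t  ⇒  t = I / (P × r)
t = $25,536.00 / ($38,000.00 × 0.096)
t = 7

t = I/(P×r) = 7 years


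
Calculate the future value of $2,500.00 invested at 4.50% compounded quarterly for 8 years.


Compound interest formula: A = P(1 + r/n)^(nt)
A = $2,500.00 × (1 + 0.045/4)^(4 × 8)
Growth factor: (1 + 0.045/4)^32 = 1.430451
A = $2,500.00 × 1.430451
A = $3,576.13

A = P(1 + r/n)^(nt) = $3,576.13


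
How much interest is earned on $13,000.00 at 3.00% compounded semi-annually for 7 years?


Compound interest earned = final amount − principal.
A = P(1 + r/n)^(nt) = $13,000.00 × (1 + 0.03/2)^(2 × 7) = $16,012.82
Interest = A − P = $16,012.82 − $13,000.00 = $3,012.82

Interest = A - P = $3,012.82


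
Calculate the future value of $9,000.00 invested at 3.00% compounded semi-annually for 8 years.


Compound interest formula: A = P(1 + r/n)^(nt)
A = $9,000.00 × (1 + 0.03/2)^(2 × 8)
Growth factor: (1 + 0.03/2)^16 = 1.268986
A = $9,000.00 × 1.268986
A = $11,420.87

A = P(1 + r/n)^(nt) = $11,420.87


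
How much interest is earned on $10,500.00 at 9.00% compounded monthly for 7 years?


Compound interest earned = final amount − principal.
A = P(1 + r/n)^(nt) = $10,500.00 × (1 + 0.09/12)^(12 × 7) = $19,668.62
Interest = A − P = $19,668.62 − $10,500.00 = $9,168.62

Interest = A - P = $9,168.62


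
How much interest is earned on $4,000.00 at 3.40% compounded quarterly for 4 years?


Compound interest earned = final amount − principal.
A = P(1 + r/n)^(nt) = $4,000.00 × (1 + 0.034/4)^(4 × 4) = $4,580.09
Interest = A − P = $4,580.09 − $4,000.00 = $580.09

Interest = A - P = $580.09


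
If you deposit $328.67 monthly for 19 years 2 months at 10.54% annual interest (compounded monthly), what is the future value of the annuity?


Future value of an ordinary annuity: FV = PMT × ((1 + r)^n − 1) / r
Monthly rate r = 0.1054/12 ≈ 0.00878333, n = 230
FV = $328.67 × ((1 + 0.1054/12)^230 − 1) / (0.1054/12)
FV = $328.67 × 737.006364
FV = $242,231.88

FV = PMT × ((1+r)^n - 1)/r = $242,231.88


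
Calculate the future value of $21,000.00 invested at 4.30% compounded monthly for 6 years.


Compound interest formula: A = P(1 + r/n)^(nt)
A = $21,000.00 × (1 + 0.043/12)^(12 × 6)
Growth factor: (1 + 0.043/12)^72 = 1.293742
A = $21,000.00 × 1.293742
A = $27,168.58

A = P(1 + r/n)^(nt) = $27,168.58


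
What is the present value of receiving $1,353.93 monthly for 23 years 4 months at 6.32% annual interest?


Present value of an ordinary annuity: PV = PMT × (1 − (1 + r)^(−n)) / r
Monthly rate r = 0.0632/12 ≈ 0.00526667, n = 280
PV = $1,353.93 × (1 − (1 + 0.0632/12)^(−280)) / (0.0632/12)
PV = $1,353.93 × 146.251459
PV = $198,014.24

PV = PMT × (1-(1+r)^(-n))/r = $198,014.24


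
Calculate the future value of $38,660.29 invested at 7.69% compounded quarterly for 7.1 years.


Compound interest formula: A = P(1 + r/n)^(nt)
A = $38,660.29 × (1 + 0.0769/4)^(4 × 7.1)
Growth factor: (1 + 0.0769/4)^28.4 = 1.717394
A = $38,660.29 × 1.717394
A = $66,394.95

A = P(1 + r/n)^(nt) = $66,394.95


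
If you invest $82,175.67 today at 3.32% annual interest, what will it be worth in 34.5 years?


Future value formula: FV = PV × (1 + r)^t
FV = $82,175.67 × (1 + 0.0332)^34.5
FV = $82,175.67 × 3.0857569
FV = $253,574.14

FV = PV × (1 + r)^t = $253,574.14


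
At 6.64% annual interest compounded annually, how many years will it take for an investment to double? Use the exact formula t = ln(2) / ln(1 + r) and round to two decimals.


Doubling condition: (1 + r)^t = 2
Take ln of both sides: t × ln(1 + r) = ln(2)
t = ln(2) / ln(1 + r)
t = 0.693147 / 0.064288
t = 10.78

t = ln(2) / ln(1 + r) = 10.78 years


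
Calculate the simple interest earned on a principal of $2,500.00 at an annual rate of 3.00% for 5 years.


Simple interest formula: I = P × r × t
I = $2,500.00 × 0.03 × 5
I = $375.00

I = P × r × t = $375.00


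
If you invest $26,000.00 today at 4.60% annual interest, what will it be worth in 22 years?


Future value formula: FV = PV × (1 + r)^t
FV = $26,000.00 × (1 + 0.046)^22
FV = $26,000.00 × 2.689658
FV = $69,931.11

FV = PV × (1 + r)^t = $69,931.11


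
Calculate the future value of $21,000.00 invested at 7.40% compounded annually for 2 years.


Compound interest formula: A = P(1 + r/n)^(nt)
A = $21,000.00 × (1 + 0.074/1)^(1 × 2)
Growth factor: (1 + 0.074/1)^2 = 1.153476
A = $21,000.00 × 1.153476
A = $24,223.00

A = P(1 + r/n)^(nt) = $24,223.00


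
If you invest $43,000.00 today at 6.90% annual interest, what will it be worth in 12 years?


Future value formula: FV = PV × (1 + r)^t
FV = $43,000.00 × (1 + 0.069)^12
FV = $43,000.00 × 2.2270628
FV = $95,763.70

FV = PV × (1 + r)^t = $95,763.70


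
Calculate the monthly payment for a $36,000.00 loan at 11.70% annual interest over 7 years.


Loan payment formula: PMT = PV × r / (1 − (1 + r)^(−n))
Monthly rate r = 0.117/12 = 0.00975, n = 84 months
Denominator: 1 − (1 + 0.117/12)^(−84) = 0.557375
PMT = $36,000.00 × (0.117/12) / 0.557375
PMT = $629.74 per month

PMT = PV × r / (1-(1+r)^(-n)) = $629.74/month


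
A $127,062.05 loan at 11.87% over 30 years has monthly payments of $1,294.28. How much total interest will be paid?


Total paid over the life of the loan = PMT × n.
Total paid = $1,294.28 × 360 = $465,940.80
Total interest = total paid − principal = $465,940.80 − $127,062.05 = $338,878.75

Total interest = (PMT × n) - PV = $338,878.75


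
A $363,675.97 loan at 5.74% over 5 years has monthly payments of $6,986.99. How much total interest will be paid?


Total paid over the life of the loan = PMT × n.
Total paid = $6,986.99 × 60 = $419,219.40
Total interest = total paid − principal = $419,219.40 − $363,675.97 = $55,543.43

Total interest = (PMT × n) - PV = $55,543.43


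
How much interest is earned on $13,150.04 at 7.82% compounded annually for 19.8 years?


Compound interest earned = final amount − principal.
A = P(1 + r/n)^(nt) = $13,150.04 × (1 + 0.0782/1)^(1 × 19.8) = $58,394.74
Interest = A − P = $58,394.74 − $13,150.04 = $45,244.70

Interest = A - P = $45,244.70


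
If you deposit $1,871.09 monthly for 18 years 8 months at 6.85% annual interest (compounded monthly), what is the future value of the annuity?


Future value of an ordinary annuity: FV = PMT × ((1 + r)^n − 1) / r
Monthly rate r = 0.0685/12 ≈ 0.00570833, n = 224
FV = $1,871.09 × ((1 + 0.0685/12)^224 − 1) / (0.0685/12)
FV = $1,871.09 × 451.762728
FV = $845,288.72

FV = PMT × ((1+r)^n - 1)/r = $845,288.72


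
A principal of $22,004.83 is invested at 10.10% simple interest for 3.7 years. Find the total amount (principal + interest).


Total amount formula: A = P(1 + rt) = P + P·r·t
Interest: I = P × r × t = $22,004.83 × 0.101 × 3.7 = $8,223.20
A = P + I = $22,004.83 + $8,223.20 = $30,228.03

A = P + I = P(1 + rt) = $30,228.03


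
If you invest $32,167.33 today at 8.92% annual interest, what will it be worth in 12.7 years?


Future value formula: FV = PV × (1 + r)^t
FV = $32,167.33 × (1 + 0.0892)^12.7
FV = $32,167.33 × 2.959831
FV = $95,209.86

FV = PV × (1 + r)^t = $95,209.86


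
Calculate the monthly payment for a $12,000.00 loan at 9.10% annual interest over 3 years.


Loan payment formula: PMT = PV × r / (1 − (1 + r)^(−n))
Monthly rate r = 0.091/12 ≈ 0.00758333, n = 36 months
Denominator: 1 − (1 + 0.091/12)^(−36) = 0.238123
PMT = $12,000.00 × (0.091/12) / 0.238123
PMT = $382.16 per month

PMT = PV × r / (1-(1+r)^(-n)) = $382.16/month


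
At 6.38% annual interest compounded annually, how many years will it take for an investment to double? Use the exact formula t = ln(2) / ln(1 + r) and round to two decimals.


Doubling condition: (1 + r)^t = 2
Take ln of both sides: t × ln(1 + r) = ln(2)
t = ln(2) / ln(1 + r)
t = 0.693147 / 0.061847
t = 11.21

t = ln(2) / ln(1 + r) = 11.21 years


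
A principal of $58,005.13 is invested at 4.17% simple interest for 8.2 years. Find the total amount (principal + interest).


Total amount formula: A = P(1 + rt) = P + P·r·t
Interest: I = P × r × t = $58,005.13 × 0.0417 × 8.2 = $19,834.27
A = P + I = $58,005.13 + $19,834.27 = $77,839.40

A = P + I = P(1 + rt) = $77,839.40


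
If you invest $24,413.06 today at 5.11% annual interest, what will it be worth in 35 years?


Future value formula: FV = PV × (1 + r)^t
FV = $24,413.06 × (1 + 0.0511)^35
FV = $24,413.06 × 5.721913
FV = $139,689.41

FV = PV × (1 + r)^t = $139,689.41


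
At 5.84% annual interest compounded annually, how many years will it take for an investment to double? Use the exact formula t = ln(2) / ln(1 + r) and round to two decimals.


Doubling condition: (1 + r)^t = 2
Take ln of both sides: t × ln(1 + r) = ln(2)
t = ln(2) / ln(1 + r)
t = 0.693147 / 0.056758
t = 12.21

t = ln(2) / ln(1 + r) = 12.21 years


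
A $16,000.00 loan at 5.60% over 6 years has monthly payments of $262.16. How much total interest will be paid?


Total paid over the life of the loan = PMT × n.
Total paid = $262.16 × 72 = $18,875.52
Total interest = total paid − principal = $18,875.52 − $16,000.00 = $2,875.52

Total interest = (PMT × n) - PV = $2,875.52


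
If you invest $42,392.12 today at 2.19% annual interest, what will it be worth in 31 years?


Future value formula: FV = PV × (1 + r)^t
FV = $42,392.12 × (1 + 0.0219)^31
FV = $42,392.12 × 1.95731342
FV = $82,974.67

FV = PV × (1 + r)^t = $82,974.67


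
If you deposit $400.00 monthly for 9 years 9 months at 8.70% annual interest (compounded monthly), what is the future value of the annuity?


Future value of an ordinary annuity: FV = PMT × ((1 + r)^n − 1) / r
Monthly rate r = 0.087/12 = 0.00725, n = 117
FV = $400.00 × ((1 + 0.087/12)^117 − 1) / (0.087/12)
FV = $400.00 × 183.230329
FV = $73,292.13

FV = PMT × ((1+r)^n - 1)/r = $73,292.13


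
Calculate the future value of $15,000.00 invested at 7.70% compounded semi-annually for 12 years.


Compound interest formula: A = P(1 + r/n)^(nt)
A = $15,000.00 × (1 + 0.077/2)^(2 × 12)
Growth factor: (1 + 0.077/2)^24 = 2.4760307
A = $15,000.00 × 2.4760307
A = $37,140.46

A = P(1 + r/n)^(nt) = $37,140.46


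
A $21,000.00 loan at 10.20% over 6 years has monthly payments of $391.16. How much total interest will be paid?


Total paid over the life of the loan = PMT × n.
Total paid = $391.16 × 72 = $28,163.52
Total interest = total paid − principal = $28,163.52 − $21,000.00 = $7,163.52

Total interest = (PMT × n) - PV = $7,163.52


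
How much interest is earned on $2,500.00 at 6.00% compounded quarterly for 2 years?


Compound interest earned = final amount − principal.
A = P(1 + r/n)^(nt) = $2,500.00 × (1 + 0.06/4)^(4 × 2) = $2,816.23
Interest = A − P = $2,816.23 − $2,500.00 = $316.23

Interest = A - P = $316.23


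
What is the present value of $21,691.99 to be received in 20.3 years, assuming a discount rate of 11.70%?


Present value formula: PV = FV / (1 + r)^t
PV = $21,691.99 / (1 + 0.117)^20.3
PV = $21,691.99 / 9.451036
PV = $2,295.20

PV = FV / (1 + r)^t = $2,295.20


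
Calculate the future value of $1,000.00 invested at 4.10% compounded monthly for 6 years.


Compound interest formula: A = P(1 + r/n)^(nt)
A = $1,000.00 × (1 + 0.041/12)^(12 × 6)
Growth factor: (1 + 0.041/12)^72 = 1.278363
A = $1,000.00 × 1.278363
A = $1,278.36

A = P(1 + r/n)^(nt) = $1,278.36


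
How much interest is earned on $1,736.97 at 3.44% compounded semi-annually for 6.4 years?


Compound interest earned = final amount − principal.
A = P(1 + r/n)^(nt) = $1,736.97 × (1 + 0.0344/2)^(2 × 6.4) = $2,160.70
Interest = A − P = $2,160.70 − $1,736.97 = $423.73

Interest = A - P = $423.73


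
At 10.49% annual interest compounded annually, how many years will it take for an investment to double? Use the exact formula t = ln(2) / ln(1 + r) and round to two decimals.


Doubling condition: (1 + r)^t = 2
Take ln of both sides: t × ln(1 + r) = ln(2)
t = ln(2) / ln(1 + r)
t = 0.693147 / 0.099755
t = 6.95

t = ln(2) / ln(1 + r) = 6.95 years


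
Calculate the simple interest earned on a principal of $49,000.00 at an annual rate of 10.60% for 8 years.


Simple interest formula: I = P × r × t
I = $49,000.00 × 0.106 × 8
I = $41,552.00

I = P × r × t = $41,552.00


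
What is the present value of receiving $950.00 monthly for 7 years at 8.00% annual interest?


Present value of an ordinary annuity: PV = PMT × (1 − (1 + r)^(−n)) / r
Monthly rate r = 0.08/12 ≈ 0.00666667, n = 84
PV = $950.00 × (1 − (1 + 0.08/12)^(−84)) / (0.08/12)
PV = $950.00 × 64.159261
PV = $60,951.30

PV = PMT × (1-(1+r)^(-n))/r = $60,951.30


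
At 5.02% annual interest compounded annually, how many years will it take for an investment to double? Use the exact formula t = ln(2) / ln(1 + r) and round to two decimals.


Doubling condition: (1 + r)^t = 2
Take ln of both sides: t × ln(1 + r) = ln(2)
t = ln(2) / ln(1 + r)
t = 0.693147 / 0.048981
t = 14.15

t = ln(2) / ln(1 + r) = 14.15 years


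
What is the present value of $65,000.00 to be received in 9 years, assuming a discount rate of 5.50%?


Present value formula: PV = FV / (1 + r)^t
PV = $65,000.00 / (1 + 0.055)^9
PV = $65,000.00 / 1.6190943
PV = $40,145.90

PV = FV / (1 + r)^t = $40,145.90


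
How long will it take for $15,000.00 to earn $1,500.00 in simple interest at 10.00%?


Rearrange the simple interest formula for t:
I = P × r × t  ⇒  t = I / (P × r)
t = $1,500.00 / ($15,000.00 × 0.1)
t = 1

t = I/(P×r) = 1 year


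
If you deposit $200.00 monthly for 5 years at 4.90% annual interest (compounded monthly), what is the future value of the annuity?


Future value of an ordinary annuity: FV = PMT × ((1 + r)^n − 1) / r
Monthly rate r = 0.049/12 ≈ 0.00408333, n = 60
FV = $200.00 × ((1 + 0.049/12)^60 − 1) / (0.049/12)
FV = $200.00 × 67.832848
FV = $13,566.57

FV = PMT × ((1+r)^n - 1)/r = $13,566.57


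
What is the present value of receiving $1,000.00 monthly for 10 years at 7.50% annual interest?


Present value of an ordinary annuity: PV = PMT × (1 − (1 + r)^(−n)) / r
Monthly rate r = 0.075/12 = 0.00625, n = 120
PV = $1,000.00 × (1 − (1 + 0.075/12)^(−120)) / (0.075/12)
PV = $1,000.00 × 84.244743
PV = $84,244.74

PV = PMT × (1-(1+r)^(-n))/r = $84,244.74


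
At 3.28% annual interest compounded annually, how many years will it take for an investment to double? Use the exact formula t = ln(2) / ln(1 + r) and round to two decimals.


Doubling condition: (1 + r)^t = 2
Take ln of both sides: t × ln(1 + r) = ln(2)
t = ln(2) / ln(1 + r)
t = 0.693147 / 0.032274
t = 21.48

t = ln(2) / ln(1 + r) = 21.48 years


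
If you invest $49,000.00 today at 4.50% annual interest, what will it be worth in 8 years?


Future value formula: FV = PV × (1 + r)^t
FV = $49,000.00 × (1 + 0.045)^8
FV = $49,000.00 × 1.4221006
FV = $69,682.93

FV = PV × (1 + r)^t = $69,682.93


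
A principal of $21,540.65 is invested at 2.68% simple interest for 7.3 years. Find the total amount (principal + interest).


Total amount formula: A = P(1 + rt) = P + P·r·t
Interest: I = P × r × t = $21,540.65 × 0.0268 × 7.3 = $4,214.21
A = P + I = $21,540.65 + $4,214.21 = $25,754.86

A = P + I = P(1 + rt) = $25,754.86


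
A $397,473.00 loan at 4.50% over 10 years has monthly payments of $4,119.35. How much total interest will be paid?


Total paid over the life of the loan = PMT × n.
Total paid = $4,119.35 × 120 = $494,322.00
Total interest = total paid − principal = $494,322.00 − $397,473.00 = $96,849.00

Total interest = (PMT × n) - PV = $96,849.00


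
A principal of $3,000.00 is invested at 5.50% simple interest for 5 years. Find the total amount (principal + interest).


Total amount formula: A = P(1 + rt) = P + P·r·t
Interest: I = P × r × t = $3,000.00 × 0.055 × 5 = $825.00
A = P + I = $3,000.00 + $825.00 = $3,825.00

A = P + I = P(1 + rt) = $3,825.00


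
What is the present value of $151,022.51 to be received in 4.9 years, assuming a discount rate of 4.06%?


Present value formula: PV = FV / (1 + r)^t
PV = $151,022.51 / (1 + 0.0406)^4.9
PV = $151,022.51 / 1.2153202
PV = $124,265.61

PV = FV / (1 + r)^t = $124,265.61


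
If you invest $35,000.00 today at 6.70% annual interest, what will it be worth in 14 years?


Future value formula: FV = PV × (1 + r)^t
FV = $35,000.00 × (1 + 0.067)^14
FV = $35,000.00 × 2.4791447
FV = $86,770.06

FV = PV × (1 + r)^t = $86,770.06


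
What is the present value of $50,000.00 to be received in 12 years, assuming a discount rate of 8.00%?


Present value formula: PV = FV / (1 + r)^t
PV = $50,000.00 / (1 + 0.08)^12
PV = $50,000.00 / 2.518170
PV = $19,855.69

PV = FV / (1 + r)^t = $19,855.69


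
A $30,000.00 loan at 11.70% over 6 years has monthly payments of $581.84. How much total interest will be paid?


Total paid over the life of the loan = PMT × n.
Total paid = $581.84 × 72 = $41,892.48
Total interest = total paid − principal = $41,892.48 − $30,000.00 = $11,892.48

Total interest = (PMT × n) - PV = $11,892.48


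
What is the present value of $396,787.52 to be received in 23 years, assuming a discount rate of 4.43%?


Present value formula: PV = FV / (1 + r)^t
PV = $396,787.52 / (1 + 0.0443)^23
PV = $396,787.52 / 2.7100755
PV = $146,411.98

PV = FV / (1 + r)^t = $146,411.98


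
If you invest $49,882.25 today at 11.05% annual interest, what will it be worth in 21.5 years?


Future value formula: FV = PV × (1 + r)^t
FV = $49,882.25 × (1 + 0.1105)^21.5
FV = $49,882.25 × 9.5202664
FV = $474,892.31

FV = PV × (1 + r)^t = $474,892.31


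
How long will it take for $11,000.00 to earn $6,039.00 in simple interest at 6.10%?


Rearrange the simple interest formula for t:
I = P × r × t  ⇒  t = I / (P × r)
t = $6,039.00 / ($11,000.00 × 0.061)
t = 9

t = I/(P×r) = 9 years


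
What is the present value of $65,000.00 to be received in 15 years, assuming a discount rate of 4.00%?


Present value formula: PV = FV / (1 + r)^t
PV = $65,000.00 / (1 + 0.04)^15
PV = $65,000.00 / 1.8009435
PV = $36,092.19

PV = FV / (1 + r)^t = $36,092.19


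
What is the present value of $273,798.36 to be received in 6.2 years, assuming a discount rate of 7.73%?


Present value formula: PV = FV / (1 + r)^t
PV = $273,798.36 / (1 + 0.0773)^6.2
PV = $273,798.36 / 1.5866725
PV = $172,561.36

PV = FV / (1 + r)^t = $172,561.36


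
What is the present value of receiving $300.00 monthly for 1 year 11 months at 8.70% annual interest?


Present value of an ordinary annuity: PV = PMT × (1 − (1 + r)^(−n)) / r
Monthly rate r = 0.087/12 = 0.00725, n = 23
PV = $300.00 × (1 − (1 + 0.087/12)^(−23)) / (0.087/12)
PV = $300.00 × 21.114412
PV = $6,334.32

PV = PMT × (1-(1+r)^(-n))/r = $6,334.32


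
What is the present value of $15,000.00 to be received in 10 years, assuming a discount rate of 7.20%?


Present value formula: PV = FV / (1 + r)^t
PV = $15,000.00 / (1 + 0.072)^10
PV = $15,000.00 / 2.004231
PV = $7,484.17

PV = FV / (1 + r)^t = $7,484.17


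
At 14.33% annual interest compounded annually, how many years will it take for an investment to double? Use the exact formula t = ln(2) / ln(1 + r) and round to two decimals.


Doubling condition: (1 + r)^t = 2
Take ln of both sides: t × ln(1 + r) = ln(2)
t = ln(2) / ln(1 + r)
t = 0.693147 / 0.133919
t = 5.18

t = ln(2) / ln(1 + r) = 5.18 years


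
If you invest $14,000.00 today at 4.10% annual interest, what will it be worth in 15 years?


Future value formula: FV = PV × (1 + r)^t
FV = $14,000.00 × (1 + 0.041)^15
FV = $14,000.00 × 1.827094
FV = $25,579.32

FV = PV × (1 + r)^t = $25,579.32


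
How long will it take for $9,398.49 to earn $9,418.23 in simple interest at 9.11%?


Rearrange the simple interest formula for t:
I = P × r × t  ⇒  t = I / (P × r)
t = $9,418.23 / ($9,398.49 × 0.0911)
t = 11

t = I/(P×r) = 11 years


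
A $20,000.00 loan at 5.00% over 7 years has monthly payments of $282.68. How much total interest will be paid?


Total paid over the life of the loan = PMT × n.
Total paid = $282.68 × 84 = $23,745.12
Total interest = total paid − principal = $23,745.12 − $20,000.00 = $3,745.12

Total interest = (PMT × n) - PV = $3,745.12


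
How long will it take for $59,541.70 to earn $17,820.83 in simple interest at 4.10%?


Rearrange the simple interest formula for t:
I = P × r × t  ⇒  t = I / (P × r)
t = $17,820.83 / ($59,541.70 × 0.041)
t = 7.3

t = I/(P×r) = 7.3 years


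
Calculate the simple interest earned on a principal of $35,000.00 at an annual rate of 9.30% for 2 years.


Simple interest formula: I = P × r × t
I = $35,000.00 × 0.093 × 2
I = $6,510.00

I = P × r × t = $6,510.00


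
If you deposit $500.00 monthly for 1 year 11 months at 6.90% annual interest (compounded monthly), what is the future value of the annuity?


Future value of an ordinary annuity: FV = PMT × ((1 + r)^n − 1) / r
Monthly rate r = 0.069/12 = 0.00575, n = 23
FV = $500.00 × ((1 + 0.069/12)^23 − 1) / (0.069/12)
FV = $500.00 × 24.515025
FV = $12,257.51

FV = PMT × ((1+r)^n - 1)/r = $12,257.51


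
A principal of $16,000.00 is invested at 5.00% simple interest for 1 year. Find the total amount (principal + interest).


Total amount formula: A = P(1 + rt) = P + P·r·t
Interest: I = P × r × t = $16,000.00 × 0.05 × 1 = $800.00
A = P + I = $16,000.00 + $800.00 = $16,800.00

A = P + I = P(1 + rt) = $16,800.00


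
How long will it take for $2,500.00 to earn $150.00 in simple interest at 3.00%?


Rearrange the simple interest formula for t:
I = P × r × t  ⇒  t = I / (P × r)
t = $150.00 / ($2,500.00 × 0.03)
t = 2

t = I/(P×r) = 2 years


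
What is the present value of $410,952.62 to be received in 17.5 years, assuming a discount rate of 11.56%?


Present value formula: PV = FV / (1 + r)^t
PV = $410,952.62 / (1 + 0.1156)^17.5
PV = $410,952.62 / 6.782641
PV = $60,588.88

PV = FV / (1 + r)^t = $60,588.88


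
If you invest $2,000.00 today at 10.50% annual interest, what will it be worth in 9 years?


Future value formula: FV = PV × (1 + r)^t
FV = $2,000.00 × (1 + 0.105)^9
FV = $2,000.00 × 2.456182
FV = $4,912.36

FV = PV × (1 + r)^t = $4,912.36


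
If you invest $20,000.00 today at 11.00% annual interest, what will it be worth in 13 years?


Future value formula: FV = PV × (1 + r)^t
FV = $20,000.00 × (1 + 0.11)^13
FV = $20,000.00 × 3.883280
FV = $77,665.60

FV = PV × (1 + r)^t = $77,665.60


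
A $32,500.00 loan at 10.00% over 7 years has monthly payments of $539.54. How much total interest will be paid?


Total paid over the life of the loan = PMT × n.
Total paid = $539.54 × 84 = $45,321.36
Total interest = total paid − principal = $45,321.36 − $32,500.00 = $12,821.36

Total interest = (PMT × n) - PV = $12,821.36


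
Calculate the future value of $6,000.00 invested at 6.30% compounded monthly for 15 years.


Compound interest formula: A = P(1 + r/n)^(nt)
A = $6,000.00 × (1 + 0.063/12)^(12 × 15)
Growth factor: (1 + 0.063/12)^180 = 2.566461
A = $6,000.00 × 2.566461
A = $15,398.77

A = P(1 + r/n)^(nt) = $15,398.77


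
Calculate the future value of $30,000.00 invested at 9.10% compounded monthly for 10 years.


Compound interest formula: A = P(1 + r/n)^(nt)
A = $30,000.00 × (1 + 0.091/12)^(12 × 10)
Growth factor: (1 + 0.091/12)^120 = 2.4758083
A = $30,000.00 × 2.4758083
A = $74,274.25

A = P(1 + r/n)^(nt) = $74,274.25


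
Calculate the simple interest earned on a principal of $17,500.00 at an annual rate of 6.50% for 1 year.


Simple interest formula: I = P × r × t
I = $17,500.00 × 0.065 × 1
I = $1,137.50

I = P × r × t = $1,137.50


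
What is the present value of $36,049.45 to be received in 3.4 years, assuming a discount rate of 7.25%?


Present value formula: PV = FV / (1 + r)^t
PV = $36,049.45 / (1 + 0.0725)^3.4
PV = $36,049.45 / 1.2686763
PV = $28,415.01

PV = FV / (1 + r)^t = $28,415.01


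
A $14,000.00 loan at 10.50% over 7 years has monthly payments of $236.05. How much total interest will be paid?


Total paid over the life of the loan = PMT × n.
Total paid = $236.05 × 84 = $19,828.20
Total interest = total paid − principal = $19,828.20 − $14,000.00 = $5,828.20

Total interest = (PMT × n) - PV = $5,828.20


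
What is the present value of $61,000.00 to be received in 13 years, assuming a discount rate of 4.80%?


Present value formula: PV = FV / (1 + r)^t
PV = $61,000.00 / (1 + 0.048)^13
PV = $61,000.00 / 1.839487
PV = $33,161.42

PV = FV / (1 + r)^t = $33,161.42


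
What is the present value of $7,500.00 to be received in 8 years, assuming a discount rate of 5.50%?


Present value formula: PV = FV / (1 + r)^t
PV = $7,500.00 / (1 + 0.055)^8
PV = $7,500.00 / 1.534687
PV = $4,886.99

PV = FV / (1 + r)^t = $4,886.99


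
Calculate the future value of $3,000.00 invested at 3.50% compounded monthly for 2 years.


Compound interest formula: A = P(1 + r/n)^(nt)
A = $3,000.00 × (1 + 0.035/12)^(12 × 2)
Growth factor: (1 + 0.035/12)^24 = 1.072399
A = $3,000.00 × 1.072399
A = $3,217.20

A = P(1 + r/n)^(nt) = $3,217.20


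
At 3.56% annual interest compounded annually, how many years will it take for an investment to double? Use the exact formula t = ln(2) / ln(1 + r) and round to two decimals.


Doubling condition: (1 + r)^t = 2
Take ln of both sides: t × ln(1 + r) = ln(2)
t = ln(2) / ln(1 + r)
t = 0.693147 / 0.034981
t = 19.81

t = ln(2) / ln(1 + r) = 19.81 years


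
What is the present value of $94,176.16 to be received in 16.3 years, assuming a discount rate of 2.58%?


Present value formula: PV = FV / (1 + r)^t
PV = $94,176.16 / (1 + 0.0258)^16.3
PV = $94,176.16 / 1.5146836
PV = $62,175.47

PV = FV / (1 + r)^t = $62,175.47


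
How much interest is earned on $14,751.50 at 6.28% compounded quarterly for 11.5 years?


Compound interest earned = final amount − principal.
A = P(1 + r/n)^(nt) = $14,751.50 × (1 + 0.0628/4)^(4 × 11.5) = $30,202.79
Interest = A − P = $30,202.79 − $14,751.50 = $15,451.29

Interest = A - P = $15,451.29


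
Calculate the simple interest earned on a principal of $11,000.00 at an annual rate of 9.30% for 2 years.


Simple interest formula: I = P × r × t
I = $11,000.00 × 0.093 × 2
I = $2,046.00

I = P × r × t = $2,046.00


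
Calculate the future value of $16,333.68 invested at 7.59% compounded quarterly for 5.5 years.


Compound interest formula: A = P(1 + r/n)^(nt)
A = $16,333.68 × (1 + 0.0759/4)^(4 × 5.5)
Growth factor: (1 + 0.0759/4)^22 = 1.5121596
A = $16,333.68 × 1.5121596
A = $24,699.13

A = P(1 + r/n)^(nt) = $24,699.13


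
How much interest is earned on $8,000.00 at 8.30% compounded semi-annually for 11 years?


Compound interest earned = final amount − principal.
A = P(1 + r/n)^(nt) = $8,000.00 × (1 + 0.083/2)^(2 × 11) = $19,570.14
Interest = A − P = $19,570.14 − $8,000.00 = $11,570.14

Interest = A - P = $11,570.14


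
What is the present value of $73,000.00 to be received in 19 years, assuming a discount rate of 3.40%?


Present value formula: PV = FV / (1 + r)^t
PV = $73,000.00 / (1 + 0.034)^19
PV = $73,000.00 / 1.88751424
PV = $38,675.20

PV = FV / (1 + r)^t = $38,675.20


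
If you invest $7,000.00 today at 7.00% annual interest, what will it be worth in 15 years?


Future value formula: FV = PV × (1 + r)^t
FV = $7,000.00 × (1 + 0.07)^15
FV = $7,000.00 × 2.759032
FV = $19,313.22

FV = PV × (1 + r)^t = $19,313.22


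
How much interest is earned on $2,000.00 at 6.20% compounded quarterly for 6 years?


Compound interest earned = final amount − principal.
A = P(1 + r/n)^(nt) = $2,000.00 × (1 + 0.062/4)^(4 × 6) = $2,893.00
Interest = A − P = $2,893.00 − $2,000.00 = $893.00

Interest = A - P = $893.00


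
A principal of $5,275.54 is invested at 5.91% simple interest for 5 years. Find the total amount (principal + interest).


Total amount formula: A = P(1 + rt) = P + P·r·t
Interest: I = P × r × t = $5,275.54 × 0.0591 × 5 = $1,558.92
A = P + I = $5,275.54 + $1,558.92 = $6,834.46

A = P + I = P(1 + rt) = $6,834.46


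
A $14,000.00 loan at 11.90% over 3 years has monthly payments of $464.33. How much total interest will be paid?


Total paid over the life of the loan = PMT × n.
Total paid = $464.33 × 36 = $16,715.88
Total interest = total paid − principal = $16,715.88 − $14,000.00 = $2,715.88

Total interest = (PMT × n) - PV = $2,715.88


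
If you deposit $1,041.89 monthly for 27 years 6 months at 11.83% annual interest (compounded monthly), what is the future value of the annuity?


Future value of an ordinary annuity: FV = PMT × ((1 + r)^n − 1) / r
Monthly rate r = 0.1183/12 ≈ 0.00985833, n = 330
FV = $1,041.89 × ((1 + 0.1183/12)^330 − 1) / (0.1183/12)
FV = $1,041.89 × 2481.692570
FV = $2,585,650.67

FV = PMT × ((1+r)^n - 1)/r = $2,585,650.67


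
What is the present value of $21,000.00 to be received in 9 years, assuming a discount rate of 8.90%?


Present value formula: PV = FV / (1 + r)^t
PV = $21,000.00 / (1 + 0.089)^9
PV = $21,000.00 / 2.154026
PV = $9,749.19

PV = FV / (1 + r)^t = $9,749.19


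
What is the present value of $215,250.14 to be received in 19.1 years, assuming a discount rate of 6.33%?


Present value formula: PV = FV / (1 + r)^t
PV = $215,250.14 / (1 + 0.0633)^19.1
PV = $215,250.14 / 3.229431
PV = $66,652.65

PV = FV / (1 + r)^t = $66,652.65


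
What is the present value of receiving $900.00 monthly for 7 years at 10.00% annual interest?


Present value of an ordinary annuity: PV = PMT × (1 − (1 + r)^(−n)) / r
Monthly rate r = 0.1/12 ≈ 0.00833333, n = 84
PV = $900.00 × (1 − (1 + 0.1/12)^(−84)) / (0.1/12)
PV = $900.00 × 60.236667
PV = $54,213.00

PV = PMT × (1-(1+r)^(-n))/r = $54,213.00


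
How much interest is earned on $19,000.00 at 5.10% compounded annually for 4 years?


Compound interest earned = final amount − principal.
A = P(1 + r/n)^(nt) = $19,000.00 × (1 + 0.051/1)^(1 × 4) = $23,182.72
Interest = A − P = $23,182.72 − $19,000.00 = $4,182.72

Interest = A - P = $4,182.72


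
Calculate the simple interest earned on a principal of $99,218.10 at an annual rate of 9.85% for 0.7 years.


Simple interest formula: I = P × r × t
I = $99,218.10 × 0.0985 × 0.7
I = $6,841.09

I = P × r × t = $6,841.09


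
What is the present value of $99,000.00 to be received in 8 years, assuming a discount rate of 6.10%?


Present value formula: PV = FV / (1 + r)^t
PV = $99,000.00 / (1 + 0.061)^8
PV = $99,000.00 / 1.6059169
PV = $61,647.03

PV = FV / (1 + r)^t = $61,647.03


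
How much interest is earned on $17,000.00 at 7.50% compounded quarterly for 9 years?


Compound interest earned = final amount − principal.
A = P(1 + r/n)^(nt) = $17,000.00 × (1 + 0.075/4)^(4 × 9) = $33,180.53
Interest = A − P = $33,180.53 − $17,000.00 = $16,180.53

Interest = A - P = $16,180.53


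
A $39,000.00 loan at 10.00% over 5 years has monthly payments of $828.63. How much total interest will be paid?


Total paid over the life of the loan = PMT × n.
Total paid = $828.63 × 60 = $49,717.80
Total interest = total paid − principal = $49,717.80 − $39,000.00 = $10,717.80

Total interest = (PMT × n) - PV = $10,717.80


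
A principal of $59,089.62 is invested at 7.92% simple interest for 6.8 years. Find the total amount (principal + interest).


Total amount formula: A = P(1 + rt) = P + P·r·t
Interest: I = P × r × t = $59,089.62 × 0.0792 × 6.8 = $31,823.31
A = P + I = $59,089.62 + $31,823.31 = $90,912.93

A = P + I = P(1 + rt) = $90,912.93


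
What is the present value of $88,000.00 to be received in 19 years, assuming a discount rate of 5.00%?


Present value formula: PV = FV / (1 + r)^t
PV = $88,000.00 / (1 + 0.05)^19
PV = $88,000.00 / 2.526950
PV = $34,824.59

PV = FV / (1 + r)^t = $34,824.59


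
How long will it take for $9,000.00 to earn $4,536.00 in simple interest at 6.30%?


Rearrange the simple interest formula for t:
I = P × r × t  ⇒  t = I / (P × r)
t = $4,536.00 / ($9,000.00 × 0.063)
t = 8

t = I/(P×r) = 8 years


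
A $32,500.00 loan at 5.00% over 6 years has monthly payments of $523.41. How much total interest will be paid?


Total paid over the life of the loan = PMT × n.
Total paid = $523.41 × 72 = $37,685.52
Total interest = total paid − principal = $37,685.52 − $32,500.00 = $5,185.52

Total interest = (PMT × n) - PV = $5,185.52


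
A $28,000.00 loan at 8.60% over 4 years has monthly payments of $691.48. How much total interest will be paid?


Total paid over the life of the loan = PMT × n.
Total paid = $691.48 × 48 = $33,191.04
Total interest = total paid − principal = $33,191.04 − $28,000.00 = $5,191.04

Total interest = (PMT × n) - PV = $5,191.04


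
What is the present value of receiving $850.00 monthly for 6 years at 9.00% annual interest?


Present value of an ordinary annuity: PV = PMT × (1 − (1 + r)^(−n)) / r
Monthly rate r = 0.09/12 = 0.0075, n = 72
PV = $850.00 × (1 − (1 + 0.09/12)^(−72)) / (0.09/12)
PV = $850.00 × 55.476849
PV = $47,155.32

PV = PMT × (1-(1+r)^(-n))/r = $47,155.32


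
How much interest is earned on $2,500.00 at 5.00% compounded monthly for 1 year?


Compound interest earned = final amount − principal.
A = P(1 + r/n)^(nt) = $2,500.00 × (1 + 0.05/12)^(12 × 1) = $2,627.90
Interest = A − P = $2,627.90 − $2,500.00 = $127.90

Interest = A - P = $127.90


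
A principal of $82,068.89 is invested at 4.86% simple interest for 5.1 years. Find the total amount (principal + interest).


Total amount formula: A = P(1 + rt) = P + P·r·t
Interest: I = P × r × t = $82,068.89 × 0.0486 × 5.1 = $20,341.60
A = P + I = $82,068.89 + $20,341.60 = $102,410.49

A = P + I = P(1 + rt) = $102,410.49


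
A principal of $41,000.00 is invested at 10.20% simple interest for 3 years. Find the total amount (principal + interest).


Total amount formula: A = P(1 + rt) = P + P·r·t
Interest: I = P × r × t = $41,000.00 × 0.102 × 3 = $12,546.00
A = P + I = $41,000.00 + $12,546.00 = $53,546.00

A = P + I = P(1 + rt) = $53,546.00


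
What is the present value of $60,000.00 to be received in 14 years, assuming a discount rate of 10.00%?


Present value formula: PV = FV / (1 + r)^t
PV = $60,000.00 / (1 + 0.1)^14
PV = $60,000.00 / 3.797498
PV = $15,799.88

PV = FV / (1 + r)^t = $15,799.88
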